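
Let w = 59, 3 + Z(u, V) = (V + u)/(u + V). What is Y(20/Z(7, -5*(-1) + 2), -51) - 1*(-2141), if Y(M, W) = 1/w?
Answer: 126320/59 ≈ 2141.0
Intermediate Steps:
Z(u, V) = -2 (Z(u, V) = -3 + (V + u)/(u + V) = -3 + (V + u)/(V + u) = -3 + 1 = -2)
Y(M, W) = 1/59
Y(20/Z(7, -5*(-1) + 2), -51) - 1*(-2141) = 1/59 - 1*(-2141) = 1/59 + 2141 = 126320/59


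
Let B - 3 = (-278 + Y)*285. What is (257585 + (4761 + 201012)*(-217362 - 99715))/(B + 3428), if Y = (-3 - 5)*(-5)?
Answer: 65245627936/64399 ≈ 1.0131e+6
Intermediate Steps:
Y = 40 (Y = -8*(-5) = 40)
B = -67827 (B = 3 + (-278 + 40)*285 = 3 - 238*285 = 3 - 67830 = -67827)
(257585 + (4761 + 201012)*(-217362 - 99715))/(B + 3428) = (257585 + (4761 + 201012)*(-217362 - 99715))/(-67827 + 3428) = (257585 + 205773*(-317077))/(-64399) = (257585 - 65245885521)*(-1/64399) = -65245627936*(-1/64399) = 65245627936/64399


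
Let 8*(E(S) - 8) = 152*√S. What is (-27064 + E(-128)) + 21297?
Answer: -5759 + 152*I*√2 ≈ -5759.0 + 214.96*I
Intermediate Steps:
E(S) = 8 + 19*√S (E(S) = 8 + (152*√S)/8 = 8 + 19*√S)
(-27064 + E(-128)) + 21297 = (-27064 + (8 + 19*√(-128))) + 21297 = (-27064 + (8 + 19*(8*I*√2))) + 21297 = (-27064 + (8 + 152*I*√2)) + 21297 = (-27056 + 152*I*√2) + 21297 = -5759 + 152*I*√2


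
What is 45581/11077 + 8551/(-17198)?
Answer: 36272769/10026434 ≈ 3.6177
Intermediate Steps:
45581/11077 + 8551/(-17198) = 45581*(1/11077) + 8551*(-1/17198) = 2399/583 - 8551/17198 = 36272769/10026434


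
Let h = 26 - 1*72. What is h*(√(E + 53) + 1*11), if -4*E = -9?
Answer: -506 - 23*√221 ≈ -847.92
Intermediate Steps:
E = 9/4 (E = -¼*(-9) = 9/4 ≈ 2.2500)
h = -46 (h = 26 - 72 = -46)
h*(√(E + 53) + 1*11) = -46*(√(9/4 + 53) + 1*11) = -46*(√(221/4) + 11) = -46*(√221/2 + 11) = -46*(11 + √221/2) = -506 - 23*√221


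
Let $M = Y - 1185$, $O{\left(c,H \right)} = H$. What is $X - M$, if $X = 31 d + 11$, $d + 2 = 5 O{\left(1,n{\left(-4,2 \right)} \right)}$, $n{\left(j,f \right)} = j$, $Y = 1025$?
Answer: $-511$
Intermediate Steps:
$d = -22$ ($d = -2 + 5 \left(-4\right) = -2 - 20 = -22$)
$M = -160$ ($M = 1025 - 1185 = -160$)
$X = -671$ ($X = 31 \left(-22\right) + 11 = -682 + 11 = -671$)
$X - M = -671 - -160 = -671 + 160 = -511$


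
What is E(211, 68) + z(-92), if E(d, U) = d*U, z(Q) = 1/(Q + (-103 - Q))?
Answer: 1477843/103 ≈ 14348.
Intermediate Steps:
z(Q) = -1/103 (z(Q) = 1/(-103) = -1/103)
E(d, U) = U*d
E(211, 68) + z(-92) = 68*211 - 1/103 = 14348 - 1/103 = 1477843/103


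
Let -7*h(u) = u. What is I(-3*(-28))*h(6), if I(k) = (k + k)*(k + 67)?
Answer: -21744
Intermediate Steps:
h(u) = -u/7
I(k) = 2*k*(67 + k) (I(k) = (2*k)*(67 + k) = 2*k*(67 + k))
I(-3*(-28))*h(6) = (2*(-3*(-28))*(67 - 3*(-28)))*(-1/7*6) = (2*84*(67 + 84))*(-6/7) = (2*84*151)*(-6/7) = 25368*(-6/7) = -21744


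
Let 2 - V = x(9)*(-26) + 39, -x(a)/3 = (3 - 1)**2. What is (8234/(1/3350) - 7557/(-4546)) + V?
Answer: 125394830403/4546 ≈ 2.7584e+7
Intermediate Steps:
x(a) = -12 (x(a) = -3*(3 - 1)**2 = -3*2**2 = -3*4 = -12)
V = -349 (V = 2 - (-12*(-26) + 39) = 2 - (312 + 39) = 2 - 1*351 = 2 - 351 = -349)
(8234/(1/3350) - 7557/(-4546)) + V = (8234/(1/3350) - 7557/(-4546)) - 349 = (8234/(1/3350) - 7557*(-1/4546)) - 349 = (8234*3350 + 7557/4546) - 349 = (27583900 + 7557/4546) - 349 = 125396416957/4546 - 349 = 125394830403/4546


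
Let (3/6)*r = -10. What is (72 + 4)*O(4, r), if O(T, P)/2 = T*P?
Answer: -12160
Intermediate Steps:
r = -20 (r = 2*(-10) = -20)
O(T, P) = 2*P*T (O(T, P) = 2*(T*P) = 2*(P*T) = 2*P*T)
(72 + 4)*O(4, r) = (72 + 4)*(2*(-20)*4) = 76*(-160) = -12160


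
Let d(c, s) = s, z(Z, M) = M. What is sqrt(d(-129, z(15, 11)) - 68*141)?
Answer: I*sqrt(9577) ≈ 97.862*I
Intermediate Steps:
sqrt(d(-129, z(15, 11)) - 68*141) = sqrt(11 - 68*141) = sqrt(11 - 9588) = sqrt(-9577) = I*sqrt(9577)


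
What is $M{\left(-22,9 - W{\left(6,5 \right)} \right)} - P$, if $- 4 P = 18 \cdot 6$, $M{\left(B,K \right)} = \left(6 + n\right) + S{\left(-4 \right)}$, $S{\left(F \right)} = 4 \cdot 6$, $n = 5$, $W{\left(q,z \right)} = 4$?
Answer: $62$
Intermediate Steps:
$S{\left(F \right)} = 24$
$M{\left(B,K \right)} = 35$ ($M{\left(B,K \right)} = \left(6 + 5\right) + 24 = 11 + 24 = 35$)
$P = -27$ ($P = - \frac{18 \cdot 6}{4} = \left(- \frac{1}{4}\right) 108 = -27$)
$M{\left(-22,9 - W{\left(6,5 \right)} \right)} - P = 35 - -27 = 35 + 27 = 62$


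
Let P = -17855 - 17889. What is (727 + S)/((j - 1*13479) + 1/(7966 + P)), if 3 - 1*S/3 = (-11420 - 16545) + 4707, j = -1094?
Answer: -391725356/80961759 ≈ -4.8384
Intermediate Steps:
S = 69783 (S = 9 - 3*((-11420 - 16545) + 4707) = 9 - 3*(-27965 + 4707) = 9 - 3*(-23258) = 9 + 69774 = 69783)
P = -35744
(727 + S)/((j - 1*13479) + 1/(7966 + P)) = (727 + 69783)/((-1094 - 1*13479) + 1/(7966 - 35744)) = 70510/((-1094 - 13479) + 1/(-27778)) = 70510/(-14573 - 1/27778) = 70510/(-404808795/27778) = 70510*(-27778/404808795) = -391725356/80961759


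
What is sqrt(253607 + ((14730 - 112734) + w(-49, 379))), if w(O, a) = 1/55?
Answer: sqrt(470699130)/55 ≈ 394.47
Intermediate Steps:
w(O, a) = 1/55
sqrt(253607 + ((14730 - 112734) + w(-49, 379))) = sqrt(253607 + ((14730 - 112734) + 1/55)) = sqrt(253607 + (-98004 + 1/55)) = sqrt(253607 - 5390219/55) = sqrt(8558166/55) = sqrt(470699130)/55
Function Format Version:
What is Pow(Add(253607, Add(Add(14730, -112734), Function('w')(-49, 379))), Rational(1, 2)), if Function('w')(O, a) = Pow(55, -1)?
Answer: Mul(Rational(1, 55), Pow(470699130, Rational(1, 2))) ≈ 394.47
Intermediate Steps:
Function('w')(O, a) = Rational(1, 55)
Pow(Add(253607, Add(Add(14730, -112734), Function('w')(-49, 379))), Rational(1, 2)) = Pow(Add(253607, Add(Add(14730, -112734), Rational(1, 55))), Rational(1, 2)) = Pow(Add(253607, Add(-98004, Rational(1, 55))), Rational(1, 2)) = Pow(Add(253607, Rational(-5390219, 55)), Rational(1, 2)) = Pow(Rational(8558166, 55), Rational(1, 2)) = Mul(Rational(1, 55), Pow(470699130, Rational(1, 2)))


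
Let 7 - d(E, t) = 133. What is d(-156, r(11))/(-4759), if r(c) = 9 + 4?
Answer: 126/4759 ≈ 0.026476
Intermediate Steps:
r(c) = 13
d(E, t) = -126 (d(E, t) = 7 - 1*133 = 7 - 133 = -126)
d(-156, r(11))/(-4759) = -126/(-4759) = -126*(-1/4759) = 126/4759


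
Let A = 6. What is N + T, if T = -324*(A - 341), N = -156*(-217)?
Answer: 142392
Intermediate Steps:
N = 33852
T = 108540 (T = -324*(6 - 341) = -324*(-335) = 108540)
N + T = 33852 + 108540 = 142392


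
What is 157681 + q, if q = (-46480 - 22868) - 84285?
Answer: 4048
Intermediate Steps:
q = -153633 (q = -69348 - 84285 = -153633)
157681 + q = 157681 - 153633 = 4048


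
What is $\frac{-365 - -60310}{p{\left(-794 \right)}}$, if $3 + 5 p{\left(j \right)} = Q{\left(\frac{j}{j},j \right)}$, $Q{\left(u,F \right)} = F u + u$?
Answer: $- \frac{299725}{796} \approx -376.54$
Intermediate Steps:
$Q{\left(u,F \right)} = u + F u$
$p{\left(j \right)} = - \frac{2}{5} + \frac{j}{5}$ ($p{\left(j \right)} = - \frac{3}{5} + \frac{\frac{j}{j} \left(1 + j\right)}{5} = - \frac{3}{5} + \frac{1 \left(1 + j\right)}{5} = - \frac{3}{5} + \frac{1 + j}{5} = - \frac{3}{5} + \left(\frac{1}{5} + \frac{j}{5}\right) = - \frac{2}{5} + \frac{j}{5}$)
$\frac{-365 - -60310}{p{\left(-794 \right)}} = \frac{-365 - -60310}{- \frac{2}{5} + \frac{1}{5} \left(-794\right)} = \frac{-365 + 60310}{- \frac{2}{5} - \frac{794}{5}} = \frac{59945}{- \frac{796}{5}} = 59945 \left(- \frac{5}{796}\right) = - \frac{299725}{796}$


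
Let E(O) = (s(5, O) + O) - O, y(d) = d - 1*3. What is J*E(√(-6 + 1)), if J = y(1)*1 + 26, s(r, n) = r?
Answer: 120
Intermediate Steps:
y(d) = -3 + d (y(d) = d - 3 = -3 + d)
E(O) = 5 (E(O) = (5 + O) - O = 5)
J = 24 (J = (-3 + 1)*1 + 26 = -2*1 + 26 = -2 + 26 = 24)
J*E(√(-6 + 1)) = 24*5 = 120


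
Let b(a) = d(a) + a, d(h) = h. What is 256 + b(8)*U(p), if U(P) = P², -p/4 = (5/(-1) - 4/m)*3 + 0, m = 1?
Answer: 186880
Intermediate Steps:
b(a) = 2*a (b(a) = a + a = 2*a)
p = 108 (p = -4*((5/(-1) - 4/1)*3 + 0) = -4*((5*(-1) - 4*1)*3 + 0) = -4*((-5 - 4)*3 + 0) = -4*(-9*3 + 0) = -4*(-27 + 0) = -4*(-27) = 108)
256 + b(8)*U(p) = 256 + (2*8)*108² = 256 + 16*11664 = 256 + 186624 = 186880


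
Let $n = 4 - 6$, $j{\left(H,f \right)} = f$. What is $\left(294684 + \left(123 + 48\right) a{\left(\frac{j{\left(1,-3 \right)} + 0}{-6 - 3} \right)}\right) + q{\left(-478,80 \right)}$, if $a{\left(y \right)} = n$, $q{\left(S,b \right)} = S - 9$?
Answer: $293855$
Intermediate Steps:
$q{\left(S,b \right)} = -9 + S$
$n = -2$
$a{\left(y \right)} = -2$
$\left(294684 + \left(123 + 48\right) a{\left(\frac{j{\left(1,-3 \right)} + 0}{-6 - 3} \right)}\right) + q{\left(-478,80 \right)} = \left(294684 + \left(123 + 48\right) \left(-2\right)\right) - 487 = \left(294684 + 171 \left(-2\right)\right) - 487 = \left(294684 - 342\right) - 487 = 294342 - 487 = 293855$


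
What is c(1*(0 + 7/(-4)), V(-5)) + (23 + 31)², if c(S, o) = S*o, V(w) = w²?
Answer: 11489/4 ≈ 2872.3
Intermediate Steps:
c(1*(0 + 7/(-4)), V(-5)) + (23 + 31)² = (1*(0 + 7/(-4)))*(-5)² + (23 + 31)² = (1*(0 + 7*(-¼)))*25 + 54² = (1*(0 - 7/4))*25 + 2916 = (1*(-7/4))*25 + 2916 = -7/4*25 + 2916 = -175/4 + 2916 = 11489/4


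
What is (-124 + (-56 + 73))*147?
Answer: -15729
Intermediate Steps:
(-124 + (-56 + 73))*147 = (-124 + 17)*147 = -107*147 = -15729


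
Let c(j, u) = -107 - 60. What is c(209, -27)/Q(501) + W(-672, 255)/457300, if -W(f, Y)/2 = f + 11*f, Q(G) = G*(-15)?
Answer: 59153/1028925 ≈ 0.057490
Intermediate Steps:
Q(G) = -15*G
c(j, u) = -167
W(f, Y) = -24*f (W(f, Y) = -2*(f + 11*f) = -24*f)
c(209, -27)/Q(501) + W(-672, 255)/457300 = -167/((-15*501)) - 24*(-672)/457300 = -167/(-7515) + 16128*(1/457300) = -167*(-1/7515) + 4032/114325 = 1/45 + 4032/114325 = 59153/1028925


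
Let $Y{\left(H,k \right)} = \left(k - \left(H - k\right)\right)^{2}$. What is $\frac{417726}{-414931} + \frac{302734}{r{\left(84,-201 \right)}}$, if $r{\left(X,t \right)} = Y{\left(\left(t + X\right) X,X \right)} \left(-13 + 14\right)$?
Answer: $- \frac{20806787441131}{20729956079448} \approx -1.0037$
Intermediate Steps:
$Y{\left(H,k \right)} = \left(- H + 2 k\right)^{2}$
$r{\left(X,t \right)} = \left(- 2 X + X \left(X + t\right)\right)^{2}$ ($r{\left(X,t \right)} = \left(\left(t + X\right) X - 2 X\right)^{2} \left(-13 + 14\right) = \left(\left(X + t\right) X - 2 X\right)^{2} \cdot 1 = \left(X \left(X + t\right) - 2 X\right)^{2} \cdot 1 = \left(- 2 X + X \left(X + t\right)\right)^{2} \cdot 1 = \left(- 2 X + X \left(X + t\right)\right)^{2}$)
$\frac{417726}{-414931} + \frac{302734}{r{\left(84,-201 \right)}} = \frac{417726}{-414931} + \frac{302734}{84^{2} \left(-2 + 84 - 201\right)^{2}} = 417726 \left(- \frac{1}{414931}\right) + \frac{302734}{7056 \left(-119\right)^{2}} = - \frac{417726}{414931} + \frac{302734}{7056 \cdot 14161} = - \frac{417726}{414931} + \frac{302734}{99920016} = - \frac{417726}{414931} + 302734 \cdot \frac{1}{99920016} = - \frac{417726}{414931} + \frac{151367}{49960008} = - \frac{20806787441131}{20729956079448}$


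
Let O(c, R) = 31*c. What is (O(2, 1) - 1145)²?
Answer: 1172889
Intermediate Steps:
(O(2, 1) - 1145)² = (31*2 - 1145)² = (62 - 1145)² = (-1083)² = 1172889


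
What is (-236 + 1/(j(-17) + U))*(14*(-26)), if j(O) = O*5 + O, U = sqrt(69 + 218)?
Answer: 869127896/10117 + 364*sqrt(287)/10117 ≈ 85908.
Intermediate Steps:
U = sqrt(287) ≈ 16.941
j(O) = 6*O (j(O) = 5*O + O = 6*O)
(-236 + 1/(j(-17) + U))*(14*(-26)) = (-236 + 1/(6*(-17) + sqrt(287)))*(14*(-26)) = (-236 + 1/(-102 + sqrt(287)))*(-364) = 85904 - 364/(-102 + sqrt(287))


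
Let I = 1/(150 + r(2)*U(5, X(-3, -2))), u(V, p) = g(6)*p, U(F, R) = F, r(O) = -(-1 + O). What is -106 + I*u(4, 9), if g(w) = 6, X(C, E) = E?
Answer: -15316/145 ≈ -105.63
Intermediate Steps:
r(O) = 1 - O
u(V, p) = 6*p
I = 1/145 (I = 1/(150 + (1 - 1*2)*5) = 1/(150 + (1 - 2)*5) = 1/(150 - 1*5) = 1/(150 - 5) = 1/145 ≈ 0.0068966)
-106 + I*u(4, 9) = -106 + (6*9)/145 = -106 + (1/145)*54 = -106 + 54/145 = -15316/145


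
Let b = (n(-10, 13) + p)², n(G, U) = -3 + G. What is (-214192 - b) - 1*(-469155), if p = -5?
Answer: 254639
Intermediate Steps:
b = 324 (b = ((-3 - 10) - 5)² = (-13 - 5)² = (-18)² = 324)
(-214192 - b) - 1*(-469155) = (-214192 - 1*324) - 1*(-469155) = (-214192 - 324) + 469155 = -214516 + 469155 = 254639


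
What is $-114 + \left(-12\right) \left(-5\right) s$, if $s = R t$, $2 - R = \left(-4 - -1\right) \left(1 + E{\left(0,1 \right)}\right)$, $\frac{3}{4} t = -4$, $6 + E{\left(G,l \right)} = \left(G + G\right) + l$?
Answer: $3086$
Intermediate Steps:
$E{\left(G,l \right)} = -6 + l + 2 G$ ($E{\left(G,l \right)} = -6 + \left(\left(G + G\right) + l\right) = -6 + \left(2 G + l\right) = -6 + \left(l + 2 G\right) = -6 + l + 2 G$)
$t = - \frac{16}{3}$ ($t = \frac{4}{3} \left(-4\right) = - \frac{16}{3} \approx -5.3333$)
$R = -10$ ($R = 2 - \left(-4 - -1\right) \left(1 + \left(-6 + 1 + 2 \cdot 0\right)\right) = 2 - \left(-4 + 1\right) \left(1 + \left(-6 + 1 + 0\right)\right) = 2 - - 3 \left(1 - 5\right) = 2 - \left(-3\right) \left(-4\right) = 2 - 12 = -10$)
$s = \frac{160}{3}$ ($s = \left(-10\right) \left(- \frac{16}{3}\right) = \frac{160}{3} \approx 53.333$)
$-114 + \left(-12\right) \left(-5\right) s = -114 + \left(-12\right) \left(-5\right) \frac{160}{3} = -114 + 60 \cdot \frac{160}{3} = -114 + 3200 = 3086$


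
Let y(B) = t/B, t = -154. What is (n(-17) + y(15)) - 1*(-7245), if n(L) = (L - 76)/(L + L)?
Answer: 3691109/510 ≈ 7237.5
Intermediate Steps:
n(L) = (-76 + L)/(2*L) (n(L) = (-76 + L)/((2*L)) = (-76 + L)*(1/(2*L)) = (-76 + L)/(2*L))
y(B) = -154/B
(n(-17) + y(15)) - 1*(-7245) = ((½)*(-76 - 17)/(-17) - 154/15) - 1*(-7245) = ((½)*(-1/17)*(-93) - 154*1/15) + 7245 = (93/34 - 154/15) + 7245 = -3841/510 + 7245 = 3691109/510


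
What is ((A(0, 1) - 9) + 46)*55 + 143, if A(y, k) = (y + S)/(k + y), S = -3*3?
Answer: 1683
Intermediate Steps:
S = -9
A(y, k) = (-9 + y)/(k + y) (A(y, k) = (y - 9)/(k + y) = (-9 + y)/(k + y))
((A(0, 1) - 9) + 46)*55 + 143 = (((-9 + 0)/(1 + 0) - 9) + 46)*55 + 143 = ((-9/1 - 9) + 46)*55 + 143 = ((1*(-9) - 9) + 46)*55 + 143 = ((-9 - 9) + 46)*55 + 143 = (-18 + 46)*55 + 143 = 28*55 + 143 = 1540 + 143 = 1683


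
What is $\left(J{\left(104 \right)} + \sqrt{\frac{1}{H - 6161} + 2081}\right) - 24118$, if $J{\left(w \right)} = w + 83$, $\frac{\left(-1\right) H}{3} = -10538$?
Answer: $-23931 + \frac{\sqrt{1348186715382}}{25453} \approx -23885.0$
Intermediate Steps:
$H = 31614$ ($H = \left(-3\right) \left(-10538\right) = 31614$)
$J{\left(w \right)} = 83 + w$
$\left(J{\left(104 \right)} + \sqrt{\frac{1}{H - 6161} + 2081}\right) - 24118 = \left(\left(83 + 104\right) + \sqrt{\frac{1}{31614 - 6161} + 2081}\right) - 24118 = \left(187 + \sqrt{\frac{1}{25453} + 2081}\right) - 24118 = \left(187 + \sqrt{\frac{52967694}{25453}}\right) - 24118 = \left(187 + \frac{\sqrt{1348186715382}}{25453}\right) - 24118 = -23931 + \frac{\sqrt{1348186715382}}{25453}$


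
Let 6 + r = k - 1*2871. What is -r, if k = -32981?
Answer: 35858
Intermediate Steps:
r = -35858 (r = -6 + (-32981 - 1*2871) = -6 + (-32981 - 2871) = -6 - 35852 = -35858)
-r = -1*(-35858) = 35858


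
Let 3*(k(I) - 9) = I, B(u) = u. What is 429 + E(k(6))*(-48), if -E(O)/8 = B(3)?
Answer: 1581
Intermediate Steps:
k(I) = 9 + I/3
E(O) = -24 (E(O) = -8*3 = -24)
429 + E(k(6))*(-48) = 429 - 24*(-48) = 429 + 1152 = 1581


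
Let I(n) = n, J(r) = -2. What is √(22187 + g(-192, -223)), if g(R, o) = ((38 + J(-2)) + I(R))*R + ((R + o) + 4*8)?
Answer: 2*√12939 ≈ 227.50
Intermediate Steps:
g(R, o) = 32 + R + o + R*(36 + R) (g(R, o) = ((38 - 2) + R)*R + ((R + o) + 4*8) = (36 + R)*R + ((R + o) + 32) = R*(36 + R) + (32 + R + o) = 32 + R + o + R*(36 + R))
√(22187 + g(-192, -223)) = √(22187 + (32 - 223 + (-192)² + 37*(-192))) = √(22187 + (32 - 223 + 36864 - 7104)) = √(22187 + 29569) = √51756 = 2*√12939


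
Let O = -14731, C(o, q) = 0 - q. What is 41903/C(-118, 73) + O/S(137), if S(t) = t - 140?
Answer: 949654/219 ≈ 4336.3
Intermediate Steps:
C(o, q) = -q
S(t) = -140 + t
41903/C(-118, 73) + O/S(137) = 41903/((-1*73)) - 14731/(-140 + 137) = 41903/(-73) - 14731/(-3) = 41903*(-1/73) - 14731*(-⅓) = -41903/73 + 14731/3 = 949654/219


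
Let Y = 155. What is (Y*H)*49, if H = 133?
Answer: 1010135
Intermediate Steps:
(Y*H)*49 = (155*133)*49 = 20615*49 = 1010135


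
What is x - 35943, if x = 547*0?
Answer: -35943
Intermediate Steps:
x = 0
x - 35943 = 0 - 35943 = -35943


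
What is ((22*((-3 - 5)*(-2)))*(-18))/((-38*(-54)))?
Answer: -176/57 ≈ -3.0877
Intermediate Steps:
((22*((-3 - 5)*(-2)))*(-18))/((-38*(-54))) = ((22*(-8*(-2)))*(-18))/2052 = ((22*16)*(-18))*(1/2052) = (352*(-18))*(1/2052) = -6336*1/2052 = -176/57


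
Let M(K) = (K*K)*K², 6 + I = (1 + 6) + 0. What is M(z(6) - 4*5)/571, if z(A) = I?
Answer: 130321/571 ≈ 228.23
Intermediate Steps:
I = 1 (I = -6 + ((1 + 6) + 0) = -6 + (7 + 0) = -6 + 7 = 1)
z(A) = 1
M(K) = K⁴ (M(K) = K²*K² = K⁴)
M(z(6) - 4*5)/571 = (1 - 4*5)⁴/571 = (1 - 20)⁴*(1/571) = (-19)⁴*(1/571) = 130321*(1/571) = 130321/571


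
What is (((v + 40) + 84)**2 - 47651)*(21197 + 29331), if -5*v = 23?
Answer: -42184109248/25 ≈ -1.6874e+9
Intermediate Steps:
v = -23/5 (v = -1/5*23 = -23/5 ≈ -4.6000)
(((v + 40) + 84)**2 - 47651)*(21197 + 29331) = (((-23/5 + 40) + 84)**2 - 47651)*(21197 + 29331) = ((177/5 + 84)**2 - 47651)*50528 = ((597/5)**2 - 47651)*50528 = (356409/25 - 47651)*50528 = -834866/25*50528 = -42184109248/25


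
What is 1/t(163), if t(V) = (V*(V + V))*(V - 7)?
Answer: 1/8289528 ≈ 1.2063e-7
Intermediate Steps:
t(V) = 2*V**2*(-7 + V) (t(V) = (V*(2*V))*(-7 + V) = (2*V**2)*(-7 + V) = 2*V**2*(-7 + V))
1/t(163) = 1/(2*163**2*(-7 + 163)) = 1/(2*26569*156) = 1/8289528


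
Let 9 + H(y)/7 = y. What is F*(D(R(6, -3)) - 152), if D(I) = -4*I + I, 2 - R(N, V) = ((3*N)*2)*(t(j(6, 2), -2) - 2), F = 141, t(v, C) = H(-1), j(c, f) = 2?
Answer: -1118694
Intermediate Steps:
H(y) = -63 + 7*y
t(v, C) = -70 (t(v, C) = -63 + 7*(-1) = -63 - 7 = -70)
R(N, V) = 2 + 432*N (R(N, V) = 2 - (3*N)*2*(-70 - 2) = 2 - 6*N*(-72) = 2 - (-432)*N = 2 + 432*N)
D(I) = -3*I
F*(D(R(6, -3)) - 152) = 141*(-3*(2 + 432*6) - 152) = 141*(-3*(2 + 2592) - 152) = 141*(-3*2594 - 152) = 141*(-7782 - 152) = 141*(-7934) = -1118694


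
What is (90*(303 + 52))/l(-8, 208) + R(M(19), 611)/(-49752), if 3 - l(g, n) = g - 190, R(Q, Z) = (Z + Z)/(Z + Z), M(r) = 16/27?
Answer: 529858733/3333384 ≈ 158.96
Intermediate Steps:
M(r) = 16/27 (M(r) = 16*(1/27) = 16/27)
R(Q, Z) = 1 (R(Q, Z) = (2*Z)/((2*Z)) = (2*Z)*(1/(2*Z)) = 1)
l(g, n) = 193 - g (l(g, n) = 3 - (g - 190) = 3 - (-190 + g) = 3 + (190 - g) = 193 - g)
(90*(303 + 52))/l(-8, 208) + R(M(19), 611)/(-49752) = (90*(303 + 52))/(193 - 1*(-8)) + 1/(-49752) = (90*355)/(193 + 8) + 1*(-1/49752) = 31950/201 - 1/49752 = 31950*(1/201) - 1/49752 = 10650/67 - 1/49752 = 529858733/3333384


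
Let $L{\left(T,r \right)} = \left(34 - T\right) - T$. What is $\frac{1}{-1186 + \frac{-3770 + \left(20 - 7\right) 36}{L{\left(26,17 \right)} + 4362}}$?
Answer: $- \frac{2172}{2577643} \approx -0.00084263$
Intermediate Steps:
$L{\left(T,r \right)} = 34 - 2 T$
$\frac{1}{-1186 + \frac{-3770 + \left(20 - 7\right) 36}{L{\left(26,17 \right)} + 4362}} = \frac{1}{-1186 + \frac{-3770 + \left(20 - 7\right) 36}{\left(34 - 52\right) + 4362}} = \frac{1}{-1186 + \frac{-3770 + 13 \cdot 36}{\left(34 - 52\right) + 4362}} = \frac{1}{-1186 + \frac{-3770 + 468}{-18 + 4362}} = \frac{1}{-1186 - \frac{3302}{4344}} = \frac{1}{-1186 - \frac{1651}{2172}} = \frac{1}{- \frac{2577643}{2172}} = - \frac{2172}{2577643}$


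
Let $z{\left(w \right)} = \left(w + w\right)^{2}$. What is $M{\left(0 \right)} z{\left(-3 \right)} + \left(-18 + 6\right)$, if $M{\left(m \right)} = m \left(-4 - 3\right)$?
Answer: $-12$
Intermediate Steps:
$z{\left(w \right)} = 4 w^{2}$ ($z{\left(w \right)} = \left(2 w\right)^{2} = 4 w^{2}$)
$M{\left(m \right)} = - 7 m$ ($M{\left(m \right)} = m \left(-7\right) = - 7 m$)
$M{\left(0 \right)} z{\left(-3 \right)} + \left(-18 + 6\right) = \left(-7\right) 0 \cdot 4 \left(-3\right)^{2} + \left(-18 + 6\right) = 0 \cdot 4 \cdot 9 - 12 = 0 \cdot 36 - 12 = 0 - 12 = -12$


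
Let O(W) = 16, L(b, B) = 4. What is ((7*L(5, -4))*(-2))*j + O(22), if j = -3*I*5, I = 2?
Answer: 1696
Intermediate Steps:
j = -30 (j = -3*2*5 = -6*5 = -30)
((7*L(5, -4))*(-2))*j + O(22) = ((7*4)*(-2))*(-30) + 16 = (28*(-2))*(-30) + 16 = -56*(-30) + 16 = 1680 + 16 = 1696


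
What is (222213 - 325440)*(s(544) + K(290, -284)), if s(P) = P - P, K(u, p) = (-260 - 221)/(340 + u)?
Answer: 16550729/210 ≈ 78813.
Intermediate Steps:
K(u, p) = -481/(340 + u)
s(P) = 0
(222213 - 325440)*(s(544) + K(290, -284)) = (222213 - 325440)*(0 - 481/(340 + 290)) = -103227*(0 - 481/630) = -103227*(-481/630) = 16550729/210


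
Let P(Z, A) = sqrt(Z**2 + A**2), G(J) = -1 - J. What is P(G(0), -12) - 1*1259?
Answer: -1259 + sqrt(145) ≈ -1247.0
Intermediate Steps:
P(Z, A) = sqrt(A**2 + Z**2)
P(G(0), -12) - 1*1259 = sqrt((-12)**2 + (-1 - 1*0)**2) - 1*1259 = sqrt(144 + (-1 + 0)**2) - 1259 = sqrt(144 + (-1)**2) - 1259 = sqrt(144 + 1) - 1259 = sqrt(145) - 1259 = -1259 + sqrt(145)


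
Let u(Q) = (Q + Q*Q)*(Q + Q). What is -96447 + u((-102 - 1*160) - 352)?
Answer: -462293543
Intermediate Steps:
u(Q) = 2*Q*(Q + Q²) (u(Q) = (Q + Q²)*(2*Q) = 2*Q*(Q + Q²))
-96447 + u((-102 - 1*160) - 352) = -96447 + 2*((-102 - 1*160) - 352)²*(1 + ((-102 - 1*160) - 352)) = -96447 + 2*((-102 - 160) - 352)²*(1 + ((-102 - 160) - 352)) = -96447 + 2*(-262 - 352)²*(1 + (-262 - 352)) = -96447 + 2*(-614)²*(1 - 614) = -96447 + 2*376996*(-613) = -96447 - 462197096 = -462293543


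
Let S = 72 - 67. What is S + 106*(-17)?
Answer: -1797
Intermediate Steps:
S = 5
S + 106*(-17) = 5 + 106*(-17) = 5 - 1802 = -1797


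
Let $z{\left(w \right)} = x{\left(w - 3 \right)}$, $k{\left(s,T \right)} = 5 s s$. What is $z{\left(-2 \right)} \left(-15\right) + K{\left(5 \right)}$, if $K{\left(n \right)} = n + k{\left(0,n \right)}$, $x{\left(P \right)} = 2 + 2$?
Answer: $-55$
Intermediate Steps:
$k{\left(s,T \right)} = 5 s^{2}$
$x{\left(P \right)} = 4$
$z{\left(w \right)} = 4$
$K{\left(n \right)} = n$ ($K{\left(n \right)} = n + 5 \cdot 0^{2} = n + 5 \cdot 0 = n + 0 = n$)
$z{\left(-2 \right)} \left(-15\right) + K{\left(5 \right)} = 4 \left(-15\right) + 5 = -60 + 5 = -55$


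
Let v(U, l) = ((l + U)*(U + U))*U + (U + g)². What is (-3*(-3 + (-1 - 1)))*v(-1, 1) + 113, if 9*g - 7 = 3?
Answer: 3056/27 ≈ 113.19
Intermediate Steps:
g = 10/9 (g = 7/9 + (⅑)*3 = 7/9 + ⅓ = 10/9 ≈ 1.1111)
v(U, l) = (10/9 + U)² + 2*U²*(U + l) (v(U, l) = ((l + U)*(U + U))*U + (U + 10/9)² = ((U + l)*(2*U))*U + (10/9 + U)² = (2*U*(U + l))*U + (10/9 + U)² = 2*U²*(U + l) + (10/9 + U)² = (10/9 + U)² + 2*U²*(U + l))
(-3*(-3 + (-1 - 1)))*v(-1, 1) + 113 = (-3*(-3 + (-1 - 1)))*(2*(-1)³ + (10 + 9*(-1))²/81 + 2*1*(-1)²) + 113 = (-3*(-3 - 2))*(2*(-1) + (10 - 9)²/81 + 2*1*1) + 113 = (-3*(-5))*(-2 + (1/81)*1² + 2) + 113 = 15*(-2 + (1/81)*1 + 2) + 113 = 15*(-2 + 1/81 + 2) + 113 = 15*(1/81) + 113 = 5/27 + 113 = 3056/27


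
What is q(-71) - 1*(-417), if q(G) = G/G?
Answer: 418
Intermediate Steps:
q(G) = 1
q(-71) - 1*(-417) = 1 - 1*(-417) = 1 + 417 = 418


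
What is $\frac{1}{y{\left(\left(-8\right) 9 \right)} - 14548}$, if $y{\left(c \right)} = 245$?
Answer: $- \frac{1}{14303} \approx -6.9915 \cdot 10^{-5}$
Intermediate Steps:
$\frac{1}{y{\left(\left(-8\right) 9 \right)} - 14548} = \frac{1}{245 - 14548} = \frac{1}{-14303} = - \frac{1}{14303}$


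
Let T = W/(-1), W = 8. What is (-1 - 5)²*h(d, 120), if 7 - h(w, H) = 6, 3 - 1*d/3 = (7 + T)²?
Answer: 36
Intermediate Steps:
T = -8 (T = 8/(-1) = 8*(-1) = -8)
d = 6 (d = 9 - 3*(7 - 8)² = 9 - 3*(-1)² = 9 - 3*1 = 9 - 3 = 6)
h(w, H) = 1 (h(w, H) = 7 - 1*6 = 7 - 6 = 1)
(-1 - 5)²*h(d, 120) = (-1 - 5)²*1 = (-6)²*1 = 36*1 = 36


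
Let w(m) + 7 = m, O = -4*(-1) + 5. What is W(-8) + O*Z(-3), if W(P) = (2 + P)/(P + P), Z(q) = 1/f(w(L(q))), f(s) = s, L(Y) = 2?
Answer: -57/40 ≈ -1.4250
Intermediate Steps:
O = 9 (O = 4 + 5 = 9)
w(m) = -7 + m
Z(q) = -⅕ (Z(q) = 1/(-7 + 2) = 1/(-5) = -⅕)
W(P) = (2 + P)/(2*P) (W(P) = (2 + P)/((2*P)) = (2 + P)*(1/(2*P)) = (2 + P)/(2*P))
W(-8) + O*Z(-3) = (½)*(2 - 8)/(-8) + 9*(-⅕) = (½)*(-⅛)*(-6) - 9/5 = 3/8 - 9/5 = -57/40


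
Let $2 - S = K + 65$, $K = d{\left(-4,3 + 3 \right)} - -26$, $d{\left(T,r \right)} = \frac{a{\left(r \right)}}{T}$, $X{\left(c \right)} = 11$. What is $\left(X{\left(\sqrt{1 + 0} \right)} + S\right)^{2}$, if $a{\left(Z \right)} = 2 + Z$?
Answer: $5776$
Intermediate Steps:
$d{\left(T,r \right)} = \frac{2 + r}{T}$
$K = 24$ ($K = \frac{2 + \left(3 + 3\right)}{-4} - -26 = - \frac{2 + 6}{4} + 26 = \left(- \frac{1}{4}\right) 8 + 26 = -2 + 26 = 24$)
$S = -87$ ($S = 2 - \left(24 + 65\right) = 2 - 89 = -87$)
$\left(X{\left(\sqrt{1 + 0} \right)} + S\right)^{2} = \left(11 - 87\right)^{2} = \left(-76\right)^{2} = 5776$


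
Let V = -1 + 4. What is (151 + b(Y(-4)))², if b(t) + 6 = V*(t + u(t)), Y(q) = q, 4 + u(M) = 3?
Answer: 16900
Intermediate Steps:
u(M) = -1 (u(M) = -4 + 3 = -1)
V = 3
b(t) = -9 + 3*t (b(t) = -6 + 3*(t - 1) = -6 + 3*(-1 + t) = -6 + (-3 + 3*t) = -9 + 3*t)
(151 + b(Y(-4)))² = (151 + (-9 + 3*(-4)))² = (151 + (-9 - 12))² = (151 - 21)² = 130² = 16900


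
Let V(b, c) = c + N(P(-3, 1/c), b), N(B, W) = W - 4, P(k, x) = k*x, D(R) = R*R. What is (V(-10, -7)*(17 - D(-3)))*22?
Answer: -3696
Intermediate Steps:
D(R) = R**2
N(B, W) = -4 + W
V(b, c) = -4 + b + c (V(b, c) = c + (-4 + b) = -4 + b + c)
(V(-10, -7)*(17 - D(-3)))*22 = ((-4 - 10 - 7)*(17 - 1*(-3)**2))*22 = -21*(17 - 1*9)*22 = -21*(17 - 9)*22 = -21*8*22 = -168*22 = -3696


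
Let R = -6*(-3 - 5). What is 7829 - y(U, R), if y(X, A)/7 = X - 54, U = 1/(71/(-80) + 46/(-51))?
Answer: 8563981/1043 ≈ 8210.9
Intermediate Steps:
U = -4080/7301 (U = 1/(71*(-1/80) + 46*(-1/51)) = 1/(-71/80 - 46/51) = 1/(-7301/4080) = -4080/7301 ≈ -0.55883)
R = 48 (R = -6*(-8) = 48)
y(X, A) = -378 + 7*X (y(X, A) = 7*(X - 54) = 7*(-54 + X) = -378 + 7*X)
7829 - y(U, R) = 7829 - (-378 + 7*(-4080/7301)) = 7829 - (-378 - 4080/1043) = 7829 - 1*(-398334/1043) = 7829 + 398334/1043 = 8563981/1043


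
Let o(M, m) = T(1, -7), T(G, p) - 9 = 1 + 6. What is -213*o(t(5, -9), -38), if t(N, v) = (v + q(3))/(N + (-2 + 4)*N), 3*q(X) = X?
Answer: -3408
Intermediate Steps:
T(G, p) = 16 (T(G, p) = 9 + (1 + 6) = 9 + 7 = 16)
q(X) = X/3
t(N, v) = (1 + v)/(3*N) (t(N, v) = (v + (⅓)*3)/(N + (-2 + 4)*N) = (v + 1)/(N + 2*N) = (1 + v)/((3*N)) = (1 + v)*(1/(3*N)) = (1 + v)/(3*N))
o(M, m) = 16
-213*o(t(5, -9), -38) = -213*16 = -3408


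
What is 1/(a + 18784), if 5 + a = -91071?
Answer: -1/72292 ≈ -1.3833e-5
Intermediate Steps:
a = -91076 (a = -5 - 91071 = -91076)
1/(a + 18784) = 1/(-91076 + 18784) = 1/(-72292) = -1/72292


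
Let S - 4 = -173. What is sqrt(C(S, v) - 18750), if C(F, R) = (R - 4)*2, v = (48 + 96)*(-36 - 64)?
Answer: I*sqrt(47558) ≈ 218.08*I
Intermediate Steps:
S = -169 (S = 4 - 173 = -169)
v = -14400 (v = 144*(-100) = -14400)
C(F, R) = -8 + 2*R (C(F, R) = (-4 + R)*2 = -8 + 2*R)
sqrt(C(S, v) - 18750) = sqrt((-8 + 2*(-14400)) - 18750) = sqrt((-8 - 28800) - 18750) = sqrt(-28808 - 18750) = sqrt(-47558) = I*sqrt(47558)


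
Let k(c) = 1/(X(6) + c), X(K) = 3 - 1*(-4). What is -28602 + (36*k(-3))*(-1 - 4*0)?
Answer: -28611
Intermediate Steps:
X(K) = 7 (X(K) = 3 + 4 = 7)
k(c) = 1/(7 + c)
-28602 + (36*k(-3))*(-1 - 4*0) = -28602 + (36/(7 - 3))*(-1 - 4*0) = -28602 + (36/4)*(-1 + 0) = -28602 + (36*(1/4))*(-1) = -28602 + 9*(-1) = -28602 - 9 = -28611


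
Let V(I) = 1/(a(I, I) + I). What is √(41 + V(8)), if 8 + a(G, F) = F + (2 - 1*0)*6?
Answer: √4105/10 ≈ 6.4070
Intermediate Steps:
a(G, F) = 4 + F (a(G, F) = -8 + (F + (2 - 1*0)*6) = -8 + (F + (2 + 0)*6) = -8 + (F + 2*6) = -8 + (F + 12) = -8 + (12 + F) = 4 + F)
V(I) = 1/(4 + 2*I) (V(I) = 1/((4 + I) + I) = 1/(4 + 2*I))
√(41 + V(8)) = √(41 + 1/(2*(2 + 8))) = √(41 + (½)/10) = √(41 + (½)*(⅒)) = √(41 + 1/20) = √(821/20) = √4105/10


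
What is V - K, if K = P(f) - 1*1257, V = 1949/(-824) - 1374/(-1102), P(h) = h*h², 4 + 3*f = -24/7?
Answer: 5344464912769/4204716264 ≈ 1271.1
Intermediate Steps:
f = -52/21 (f = -4/3 + (-24/7)/3 = -4/3 + (-24*⅐)/3 = -4/3 + (⅓)*(-24/7) = -4/3 - 8/7 = -52/21 ≈ -2.4762)
P(h) = h³
V = -507811/454024 (V = 1949*(-1/824) - 1374*(-1/1102) = -1949/824 + 687/551 = -507811/454024 ≈ -1.1185)
K = -11781685/9261 (K = (-52/21)³ - 1*1257 = -140608/9261 - 1257 = -11781685/9261 ≈ -1272.2)
V - K = -507811/454024 - 1*(-11781685/9261) = -507811/454024 + 11781685/9261 = 5344464912769/4204716264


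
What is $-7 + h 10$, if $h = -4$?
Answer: $-47$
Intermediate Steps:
$-7 + h 10 = -7 - 40 = -47$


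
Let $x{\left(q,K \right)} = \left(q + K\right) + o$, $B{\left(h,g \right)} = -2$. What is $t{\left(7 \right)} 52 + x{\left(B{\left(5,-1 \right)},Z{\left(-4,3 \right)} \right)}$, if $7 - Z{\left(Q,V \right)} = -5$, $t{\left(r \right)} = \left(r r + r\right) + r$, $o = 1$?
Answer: $3287$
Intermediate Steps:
$t{\left(r \right)} = r^{2} + 2 r$ ($t{\left(r \right)} = \left(r^{2} + r\right) + r = \left(r + r^{2}\right) + r = r^{2} + 2 r$)
$Z{\left(Q,V \right)} = 12$ ($Z{\left(Q,V \right)} = 7 - -5 = 7 + 5 = 12$)
$x{\left(q,K \right)} = 1 + K + q$ ($x{\left(q,K \right)} = \left(q + K\right) + 1 = \left(K + q\right) + 1 = 1 + K + q$)
$t{\left(7 \right)} 52 + x{\left(B{\left(5,-1 \right)},Z{\left(-4,3 \right)} \right)} = 7 \left(2 + 7\right) 52 + \left(1 + 12 - 2\right) = 7 \cdot 9 \cdot 52 + 11 = 63 \cdot 52 + 11 = 3276 + 11 = 3287$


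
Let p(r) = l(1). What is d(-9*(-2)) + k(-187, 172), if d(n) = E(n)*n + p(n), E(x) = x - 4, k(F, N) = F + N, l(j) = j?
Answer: 238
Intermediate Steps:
p(r) = 1
E(x) = -4 + x
d(n) = 1 + n*(-4 + n) (d(n) = (-4 + n)*n + 1 = n*(-4 + n) + 1 = 1 + n*(-4 + n))
d(-9*(-2)) + k(-187, 172) = (1 + (-9*(-2))*(-4 - 9*(-2))) + (-187 + 172) = (1 + 18*(-4 + 18)) - 15 = (1 + 18*14) - 15 = (1 + 252) - 15 = 253 - 15 = 238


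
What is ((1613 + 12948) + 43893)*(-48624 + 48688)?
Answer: 3741056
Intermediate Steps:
((1613 + 12948) + 43893)*(-48624 + 48688) = (14561 + 43893)*64 = 58454*64 = 3741056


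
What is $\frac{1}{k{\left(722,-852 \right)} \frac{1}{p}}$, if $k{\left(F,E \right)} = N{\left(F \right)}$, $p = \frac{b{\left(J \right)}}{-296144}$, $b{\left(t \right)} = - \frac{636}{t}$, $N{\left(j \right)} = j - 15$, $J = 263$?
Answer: $\frac{159}{13766327876} \approx 1.155 \cdot 10^{-8}$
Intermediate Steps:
$N{\left(j \right)} = -15 + j$
$p = \frac{159}{19471468}$ ($p = \frac{\left(-636\right) \frac{1}{263}}{-296144} = \left(-636\right) \frac{1}{263} \left(- \frac{1}{296144}\right) = \left(- \frac{636}{263}\right) \left(- \frac{1}{296144}\right) = \frac{159}{19471468} \approx 8.1658 \cdot 10^{-6}$)
$k{\left(F,E \right)} = -15 + F$
$\frac{1}{k{\left(722,-852 \right)} \frac{1}{p}} = \frac{1}{\left(-15 + 722\right) \frac{1}{\frac{159}{19471468}}} = \frac{1}{707 \cdot \frac{19471468}{159}} = \frac{1}{\frac{13766327876}{159}} = \frac{159}{13766327876}$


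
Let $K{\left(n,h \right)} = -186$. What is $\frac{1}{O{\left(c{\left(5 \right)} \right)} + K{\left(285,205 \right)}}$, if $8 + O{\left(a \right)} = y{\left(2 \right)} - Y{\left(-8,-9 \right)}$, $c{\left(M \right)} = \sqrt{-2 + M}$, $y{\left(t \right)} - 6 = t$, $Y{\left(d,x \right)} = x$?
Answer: $- \frac{1}{177} \approx -0.0056497$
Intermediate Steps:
$y{\left(t \right)} = 6 + t$
$O{\left(a \right)} = 9$ ($O{\left(a \right)} = -8 + \left(\left(6 + 2\right) - -9\right) = -8 + \left(8 + 9\right) = -8 + 17 = 9$)
$\frac{1}{O{\left(c{\left(5 \right)} \right)} + K{\left(285,205 \right)}} = \frac{1}{9 - 186} = \frac{1}{-177} = - \frac{1}{177}$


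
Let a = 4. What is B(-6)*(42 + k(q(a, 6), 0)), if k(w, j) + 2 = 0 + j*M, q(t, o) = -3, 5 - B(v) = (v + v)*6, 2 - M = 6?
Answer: 3080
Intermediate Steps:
M = -4 (M = 2 - 1*6 = 2 - 6 = -4)
B(v) = 5 - 12*v (B(v) = 5 - (v + v)*6 = 5 - 2*v*6 = 5 - 12*v)
k(w, j) = -2 - 4*j (k(w, j) = -2 + (0 + j*(-4)) = -2 + (0 - 4*j) = -2 - 4*j)
B(-6)*(42 + k(q(a, 6), 0)) = (5 - 12*(-6))*(42 + (-2 - 4*0)) = (5 + 72)*(42 + (-2 + 0)) = 77*(42 - 2) = 77*40 = 3080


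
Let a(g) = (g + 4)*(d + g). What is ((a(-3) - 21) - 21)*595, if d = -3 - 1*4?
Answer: -30940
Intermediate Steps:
d = -7 (d = -3 - 4 = -7)
a(g) = (-7 + g)*(4 + g) (a(g) = (g + 4)*(-7 + g) = (4 + g)*(-7 + g) = (-7 + g)*(4 + g))
((a(-3) - 21) - 21)*595 = (((-28 + (-3)² - 3*(-3)) - 21) - 21)*595 = (((-28 + 9 + 9) - 21) - 21)*595 = ((-10 - 21) - 21)*595 = (-31 - 21)*595 = -52*595 = -30940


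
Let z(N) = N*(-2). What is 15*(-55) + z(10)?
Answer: -845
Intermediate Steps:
z(N) = -2*N
15*(-55) + z(10) = 15*(-55) - 2*10 = -825 - 20 = -845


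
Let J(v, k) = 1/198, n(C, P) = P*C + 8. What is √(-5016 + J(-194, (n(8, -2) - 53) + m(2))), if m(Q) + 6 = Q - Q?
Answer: I*√21849674/66 ≈ 70.824*I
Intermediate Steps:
m(Q) = -6 (m(Q) = -6 + (Q - Q) = -6 + 0 = -6)
n(C, P) = 8 + C*P (n(C, P) = C*P + 8 = 8 + C*P)
J(v, k) = 1/198
√(-5016 + J(-194, (n(8, -2) - 53) + m(2))) = √(-5016 + 1/198) = √(-993167/198) = I*√21849674/66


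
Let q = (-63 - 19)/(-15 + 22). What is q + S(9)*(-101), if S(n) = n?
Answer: -6445/7 ≈ -920.71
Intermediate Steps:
q = -82/7 ≈ -11.714
q + S(9)*(-101) = -82/7 + 9*(-101) = -82/7 - 909 = -6445/7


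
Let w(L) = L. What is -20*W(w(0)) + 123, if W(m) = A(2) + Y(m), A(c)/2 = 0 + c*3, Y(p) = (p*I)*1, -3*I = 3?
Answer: -117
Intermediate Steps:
I = -1 (I = -⅓*3 = -1)
Y(p) = -p (Y(p) = (p*(-1))*1 = -p*1 = -p)
A(c) = 6*c (A(c) = 2*(0 + c*3) = 2*(0 + 3*c) = 2*(3*c) = 6*c)
W(m) = 12 - m (W(m) = 6*2 - m = 12 - m)
-20*W(w(0)) + 123 = -20*(12 - 1*0) + 123 = -20*(12 + 0) + 123 = -20*12 + 123 = -240 + 123 = -117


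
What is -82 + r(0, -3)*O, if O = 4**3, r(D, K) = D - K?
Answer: 110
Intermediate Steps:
O = 64
-82 + r(0, -3)*O = -82 + (0 - 1*(-3))*64 = -82 + (0 + 3)*64 = -82 + 3*64 = -82 + 192 = 110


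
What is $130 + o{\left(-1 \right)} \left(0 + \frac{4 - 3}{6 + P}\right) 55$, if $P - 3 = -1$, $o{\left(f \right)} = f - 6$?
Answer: $\frac{655}{8} \approx 81.875$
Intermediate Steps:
$o{\left(f \right)} = -6 + f$ ($o{\left(f \right)} = f - 6 = -6 + f$)
$P = 2$ ($P = 3 - 1 = 2$)
$130 + o{\left(-1 \right)} \left(0 + \frac{4 - 3}{6 + P}\right) 55 = 130 + \left(-6 - 1\right) \left(0 + \frac{4 - 3}{6 + 2}\right) 55 = 130 + - 7 \left(0 + 1 \cdot \frac{1}{8}\right) 55 = 130 + - 7 \left(0 + \frac{1}{8}\right) 55 = 130 + \left(-7\right) \frac{1}{8} \cdot 55 = 130 - \frac{385}{8} = \frac{655}{8}$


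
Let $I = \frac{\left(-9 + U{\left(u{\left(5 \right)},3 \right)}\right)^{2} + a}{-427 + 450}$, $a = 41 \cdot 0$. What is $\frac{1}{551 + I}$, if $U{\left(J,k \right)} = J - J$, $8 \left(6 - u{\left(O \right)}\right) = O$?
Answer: $\frac{23}{12754} \approx 0.0018034$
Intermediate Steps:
$u{\left(O \right)} = 6 - \frac{O}{8}$
$U{\left(J,k \right)} = 0$
$a = 0$
$I = \frac{81}{23}$ ($I = \frac{\left(-9 + 0\right)^{2} + 0}{-427 + 450} = \frac{\left(-9\right)^{2} + 0}{23} = \left(81 + 0\right) \frac{1}{23} = 81 \cdot \frac{1}{23} = \frac{81}{23} \approx 3.5217$)
$\frac{1}{551 + I} = \frac{1}{551 + \frac{81}{23}} = \frac{1}{\frac{12754}{23}} = \frac{23}{12754}$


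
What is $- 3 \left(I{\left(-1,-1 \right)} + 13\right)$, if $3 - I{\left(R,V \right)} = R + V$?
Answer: $-54$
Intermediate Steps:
$I{\left(R,V \right)} = 3 - R - V$ ($I{\left(R,V \right)} = 3 - \left(R + V\right) = 3 - R - V$)
$- 3 \left(I{\left(-1,-1 \right)} + 13\right) = - 3 \left(\left(3 - -1 - -1\right) + 13\right) = - 3 \left(\left(3 + 1 + 1\right) + 13\right) = - 3 \left(5 + 13\right) = \left(-3\right) 18 = -54$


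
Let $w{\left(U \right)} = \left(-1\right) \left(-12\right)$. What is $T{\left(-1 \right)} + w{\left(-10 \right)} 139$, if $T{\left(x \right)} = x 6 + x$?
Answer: $1661$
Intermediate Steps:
$T{\left(x \right)} = 7 x$ ($T{\left(x \right)} = 6 x + x = 7 x$)
$w{\left(U \right)} = 12$
$T{\left(-1 \right)} + w{\left(-10 \right)} 139 = 7 \left(-1\right) + 12 \cdot 139 = -7 + 1668 = 1661$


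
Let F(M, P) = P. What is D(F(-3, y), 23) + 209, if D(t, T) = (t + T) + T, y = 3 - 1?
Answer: 257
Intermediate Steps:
y = 2
D(t, T) = t + 2*T (D(t, T) = (T + t) + T = t + 2*T)
D(F(-3, y), 23) + 209 = (2 + 2*23) + 209 = (2 + 46) + 209 = 48 + 209 = 257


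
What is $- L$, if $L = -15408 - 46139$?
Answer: $61547$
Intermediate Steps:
$L = -61547$
$- L = \left(-1\right) \left(-61547\right) = 61547$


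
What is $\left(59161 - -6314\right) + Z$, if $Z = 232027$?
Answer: $297502$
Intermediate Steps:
$\left(59161 - -6314\right) + Z = \left(59161 - -6314\right) + 232027 = \left(59161 + \left(-35110 + 41424\right)\right) + 232027 = \left(59161 + 6314\right) + 232027 = 65475 + 232027 = 297502$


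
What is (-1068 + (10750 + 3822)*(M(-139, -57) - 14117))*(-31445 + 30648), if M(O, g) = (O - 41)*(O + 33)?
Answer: -57638855096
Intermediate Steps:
M(O, g) = (-41 + O)*(33 + O)
(-1068 + (10750 + 3822)*(M(-139, -57) - 14117))*(-31445 + 30648) = (-1068 + (10750 + 3822)*((-1353 + (-139)² - 8*(-139)) - 14117))*(-31445 + 30648) = (-1068 + 14572*((-1353 + 19321 + 1112) - 14117))*(-797) = (-1068 + 14572*(19080 - 14117))*(-797) = (-1068 + 14572*4963)*(-797) = (-1068 + 72320836)*(-797) = 72319768*(-797) = -57638855096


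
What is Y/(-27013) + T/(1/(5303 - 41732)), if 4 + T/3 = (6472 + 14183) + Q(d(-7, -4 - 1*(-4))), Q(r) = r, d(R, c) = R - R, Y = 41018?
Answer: -60965257155899/27013 ≈ -2.2569e+9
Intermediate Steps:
d(R, c) = 0
T = 61953 (T = -12 + 3*((6472 + 14183) + 0) = -12 + 3*(20655 + 0) = -12 + 3*20655 = -12 + 61965 = 61953)
Y/(-27013) + T/(1/(5303 - 41732)) = 41018/(-27013) + 61953/(1/(5303 - 41732)) = 41018*(-1/27013) + 61953/(1/(-36429)) = -41018/27013 + 61953/(-1/36429) = -41018/27013 + 61953*(-36429) = -41018/27013 - 2256885837 = -60965257155899/27013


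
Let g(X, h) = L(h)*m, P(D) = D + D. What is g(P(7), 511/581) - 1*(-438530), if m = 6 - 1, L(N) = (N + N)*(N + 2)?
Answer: 3021207640/6889 ≈ 4.3856e+5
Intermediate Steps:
L(N) = 2*N*(2 + N) (L(N) = (2*N)*(2 + N) = 2*N*(2 + N))
m = 5
P(D) = 2*D
g(X, h) = 10*h*(2 + h) (g(X, h) = (2*h*(2 + h))*5 = 10*h*(2 + h))
g(P(7), 511/581) - 1*(-438530) = 10*(511/581)*(2 + 511/581) - 1*(-438530) = 10*(511*(1/581))*(2 + 511*(1/581)) + 438530 = 10*(73/83)*(2 + 73/83) + 438530 = 10*(73/83)*(239/83) + 438530 = 174470/6889 + 438530 = 3021207640/6889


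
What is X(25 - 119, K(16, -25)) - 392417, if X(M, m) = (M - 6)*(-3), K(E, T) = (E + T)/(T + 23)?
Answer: -392117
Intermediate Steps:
K(E, T) = (E + T)/(23 + T)
X(M, m) = 18 - 3*M (X(M, m) = (-6 + M)*(-3) = 18 - 3*M)
X(25 - 119, K(16, -25)) - 392417 = (18 - 3*(25 - 119)) - 392417 = (18 - 3*(-94)) - 392417 = (18 + 282) - 392417 = 300 - 392417 = -392117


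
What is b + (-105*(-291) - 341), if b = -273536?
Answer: -243322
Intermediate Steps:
b + (-105*(-291) - 341) = -273536 + (-105*(-291) - 341) = -273536 + (30555 - 341) = -273536 + 30214 = -243322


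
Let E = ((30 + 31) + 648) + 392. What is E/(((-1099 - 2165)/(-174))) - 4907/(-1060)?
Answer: 9128537/144160 ≈ 63.322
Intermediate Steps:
E = 1101 (E = (61 + 648) + 392 = 709 + 392 = 1101)
E/(((-1099 - 2165)/(-174))) - 4907/(-1060) = 1101/(((-1099 - 2165)/(-174))) - 4907/(-1060) = 1101/((-3264*(-1/174))) - 4907*(-1/1060) = 1101/(544/29) + 4907/1060 = 1101*(29/544) + 4907/1060 = 31929/544 + 4907/1060 = 9128537/144160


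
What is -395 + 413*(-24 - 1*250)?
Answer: -113557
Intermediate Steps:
-395 + 413*(-24 - 1*250) = -395 + 413*(-24 - 250) = -395 + 413*(-274) = -395 - 113162 = -113557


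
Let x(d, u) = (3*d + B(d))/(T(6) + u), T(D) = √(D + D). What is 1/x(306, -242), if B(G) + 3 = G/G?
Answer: -121/458 + √3/458 ≈ -0.26041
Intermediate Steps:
B(G) = -2 (B(G) = -3 + G/G = -3 + 1 = -2)
T(D) = √2*√D (T(D) = √(2*D) = √2*√D)
x(d, u) = (-2 + 3*d)/(u + 2*√3) (x(d, u) = (3*d - 2)/(√2*√6 + u) = (-2 + 3*d)/(2*√3 + u) = (-2 + 3*d)/(u + 2*√3))
1/x(306, -242) = 1/((-2 + 3*306)/(-242 + 2*√3)) = 1/((-2 + 918)/(-242 + 2*√3)) = 1/(916/(-242 + 2*√3)) = -121/458 + √3/458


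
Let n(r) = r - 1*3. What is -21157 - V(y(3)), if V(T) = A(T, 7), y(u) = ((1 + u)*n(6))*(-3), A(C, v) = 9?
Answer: -21166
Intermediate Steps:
n(r) = -3 + r (n(r) = r - 3 = -3 + r)
y(u) = -9 - 9*u (y(u) = ((1 + u)*(-3 + 6))*(-3) = ((1 + u)*3)*(-3) = (3 + 3*u)*(-3) = -9 - 9*u)
V(T) = 9
-21157 - V(y(3)) = -21157 - 1*9 = -21157 - 9 = -21166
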